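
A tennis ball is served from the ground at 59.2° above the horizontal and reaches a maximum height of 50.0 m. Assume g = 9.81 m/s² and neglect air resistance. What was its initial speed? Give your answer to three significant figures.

At maximum height v_y = 0, so (v₀ sin θ)² = 2 g H.
v₀ sin 59.2° = √(2 × 9.81 × 50.0) = 31.32 m/s.
v₀ = 31.32 / sin 59.2° = 31.32 / 0.8590 = 36.5 m/s.

36.5 m/s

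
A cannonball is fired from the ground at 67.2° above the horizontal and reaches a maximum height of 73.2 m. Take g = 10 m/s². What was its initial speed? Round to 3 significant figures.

At maximum height v_y = 0, so (v₀ sin θ)² = 2 g H.
v₀ sin 67.2° = √(2 × 10 × 73.2) = 38.26 m/s.
v₀ = 38.26 / sin 67.2° = 38.26 / 0.9219 = 41.5 m/s.

41.5 m/s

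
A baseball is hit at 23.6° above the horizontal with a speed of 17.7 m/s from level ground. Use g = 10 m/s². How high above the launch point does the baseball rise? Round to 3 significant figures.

2.51 m

Vertical component of launch velocity: v_y = 17.7 sin 23.6° = 7.086 m/s.
At the highest point the vertical velocity is zero, so v_y² = 2 g h_max.
h_max = (7.086)² / (2 × 10) = 50.21 / 20.00 = 2.51 m.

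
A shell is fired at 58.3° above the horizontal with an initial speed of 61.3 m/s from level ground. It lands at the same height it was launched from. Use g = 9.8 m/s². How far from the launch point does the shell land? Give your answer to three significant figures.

For level ground, R = v₀² sin(2θ) / g.
sin(2 × 58.3°) = sin 116.6° = 0.8942.
R = (61.3)² × 0.8942 / 9.8 = 343 m.

343 m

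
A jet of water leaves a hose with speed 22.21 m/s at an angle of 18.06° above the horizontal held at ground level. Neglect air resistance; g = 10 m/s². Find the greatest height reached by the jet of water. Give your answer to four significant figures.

2.370 m

Vertical component of launch velocity: v_y = 22.21 sin 18.06° = 6.8854 m/s.
At the highest point the vertical velocity is zero, so v_y² = 2 g h_max.
h_max = (6.8854)² / (2 × 10) = 47.409 / 20.00 = 2.370 m.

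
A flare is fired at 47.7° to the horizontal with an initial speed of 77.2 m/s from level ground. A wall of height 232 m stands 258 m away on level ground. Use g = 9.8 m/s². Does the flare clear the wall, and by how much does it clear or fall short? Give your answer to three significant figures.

v_x = 77.2 cos 47.7° = 51.96 m/s; v_y0 = 77.2 sin 47.7° = 57.10 m/s.
Time to reach the wall: t = 258 / 51.96 = 4.965 s.
Height at that point: y = 57.10×4.965 − 4.900×4.965² = 162.7 m.
That is 232 − 162.7 = 69.3 m below the top of the wall, so the flare does not clear it.

No — it falls 69.3 m short of clearing the wall.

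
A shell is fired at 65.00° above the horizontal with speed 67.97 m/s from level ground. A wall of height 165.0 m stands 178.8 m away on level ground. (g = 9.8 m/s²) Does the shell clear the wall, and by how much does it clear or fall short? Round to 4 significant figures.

v_x = 67.97 cos 65.00° = 28.725 m/s; v_y0 = 67.97 sin 65.00° = 61.602 m/s.
Time to reach the wall: t = 178.8 / 28.725 = 6.2245 s.
Height at that point: y = 61.602×6.2245 − 4.900×6.2245² = 193.59 m.
That is 193.59 − 165.0 = 28.59 m above the top of the wall, so the shell clears it.

Yes — it clears the wall by 28.59 m.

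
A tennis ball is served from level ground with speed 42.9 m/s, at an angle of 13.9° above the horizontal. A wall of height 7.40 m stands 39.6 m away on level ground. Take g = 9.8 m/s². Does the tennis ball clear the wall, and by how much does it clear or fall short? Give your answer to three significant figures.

No — it falls 2.03 m short of clearing the wall.

v_x = 42.9 cos 13.9° = 41.64 m/s; v_y0 = 42.9 sin 13.9° = 10.31 m/s.
Time to reach the wall: t = 39.6 / 41.64 = 0.9510 s.
Height at that point: y = 10.31×0.9510 − 4.900×0.9510² = 5.373 m.
That is 7.40 − 5.373 = 2.03 m below the top of the wall, so the tennis ball does not clear it.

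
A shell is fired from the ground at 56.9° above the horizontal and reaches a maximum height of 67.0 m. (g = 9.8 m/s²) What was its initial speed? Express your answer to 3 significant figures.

At maximum height v_y = 0, so (v₀ sin θ)² = 2 g H.
v₀ sin 56.9° = √(2 × 9.8 × 67.0) = 36.24 m/s.
v₀ = 36.24 / sin 56.9° = 36.24 / 0.8377 = 43.3 m/s.

43.3 m/s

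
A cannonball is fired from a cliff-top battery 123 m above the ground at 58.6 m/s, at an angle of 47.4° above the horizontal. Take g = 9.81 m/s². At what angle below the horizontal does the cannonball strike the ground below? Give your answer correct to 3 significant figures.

58.8°

v_x = 58.6 cos 47.4° = 39.66 m/s.
At impact |v_y| = √(v_y0² + 2 g h) = √(43.14² + 2×9.81×123) = 65.38 m/s.
Angle below horizontal = arctan(|v_y| / v_x) = arctan(65.38 / 39.66) = 58.8°.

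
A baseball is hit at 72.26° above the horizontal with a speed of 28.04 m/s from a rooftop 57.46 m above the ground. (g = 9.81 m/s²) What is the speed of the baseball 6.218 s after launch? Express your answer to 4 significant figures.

35.34 m/s

v_x = 28.04 cos 72.26° = 8.5437 m/s (constant).
v_y(t) = 28.04 sin 72.26° − g t = 26.707 − 9.81 × 6.218 = -34.292 m/s.
Speed = √(v_x² + v_y²) = √(72.995 + 1175.9) = 35.34 m/s.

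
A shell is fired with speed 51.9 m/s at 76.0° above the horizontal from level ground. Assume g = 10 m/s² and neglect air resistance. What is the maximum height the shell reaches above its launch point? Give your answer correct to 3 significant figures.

Vertical component of launch velocity: v_y = 51.9 sin 76.0° = 50.36 m/s.
At the highest point the vertical velocity is zero, so v_y² = 2 g h_max.
h_max = (50.36)² / (2 × 10) = 2536 / 20.00 = 127 m.

127 m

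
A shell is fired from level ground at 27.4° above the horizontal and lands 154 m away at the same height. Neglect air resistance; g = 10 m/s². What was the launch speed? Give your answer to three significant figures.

43.4 m/s

On level ground, R = v₀² sin(2θ) / g, so v₀ = √(R g / sin 2θ).
sin(2 × 27.4°) = 0.8171.
v₀ = √(154 × 10 / 0.8171) = √1885 = 43.4 m/s.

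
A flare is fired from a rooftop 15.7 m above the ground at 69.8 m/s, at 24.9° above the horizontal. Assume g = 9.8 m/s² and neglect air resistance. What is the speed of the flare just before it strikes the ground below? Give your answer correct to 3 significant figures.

72.0 m/s

v_x = 69.8 cos 24.9° = 63.31 m/s is unchanged throughout.
For the vertical component, v_y² = v_y0² + 2 g h = (29.39)² + 2×9.8×15.7 = 1171, so |v_y| = 34.22 m/s.
Impact speed = √(v_x² + v_y²) = √(4008 + 1171) = 72.0 m/s.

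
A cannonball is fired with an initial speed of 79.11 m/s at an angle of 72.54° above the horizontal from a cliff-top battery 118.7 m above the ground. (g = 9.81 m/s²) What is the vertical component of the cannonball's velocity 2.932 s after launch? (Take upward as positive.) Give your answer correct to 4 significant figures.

Initial vertical component: v_y0 = 79.11 sin 72.54° = 75.465 m/s.
v_y(t) = v_y0 − g t = 75.465 − 9.81 × 2.932 = 46.70 m/s.

46.70 m/s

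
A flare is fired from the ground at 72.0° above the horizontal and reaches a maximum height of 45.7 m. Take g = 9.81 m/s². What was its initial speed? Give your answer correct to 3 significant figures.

31.5 m/s

At maximum height v_y = 0, so (v₀ sin θ)² = 2 g H.
v₀ sin 72.0° = √(2 × 9.81 × 45.7) = 29.94 m/s.
v₀ = 29.94 / sin 72.0° = 29.94 / 0.9511 = 31.5 m/s.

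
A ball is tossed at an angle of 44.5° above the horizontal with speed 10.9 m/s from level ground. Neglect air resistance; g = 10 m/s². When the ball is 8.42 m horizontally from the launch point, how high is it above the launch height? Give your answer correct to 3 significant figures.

v_x = 10.9 cos 44.5° = 7.774 m/s, v_y0 = 10.9 sin 44.5° = 7.640 m/s.
Time to reach x = 8.42 m: t = x / v_x = 8.42 / 7.774 = 1.083 s.
y = v_y0 t − ½ g t² = 7.640×1.083 − 5.000×1.083² = 2.41 m.

2.41 m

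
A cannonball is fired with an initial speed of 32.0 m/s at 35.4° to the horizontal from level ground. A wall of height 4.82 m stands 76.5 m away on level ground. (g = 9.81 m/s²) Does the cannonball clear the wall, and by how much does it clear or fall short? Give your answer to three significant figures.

v_x = 32.0 cos 35.4° = 26.08 m/s; v_y0 = 32.0 sin 35.4° = 18.54 m/s.
Time to reach the wall: t = 76.5 / 26.08 = 2.933 s.
Height at that point: y = 18.54×2.933 − 4.905×2.933² = 12.18 m.
That is 12.18 − 4.82 = 7.36 m above the top of the wall, so the cannonball clears it.

Yes — it clears the wall by 7.36 m.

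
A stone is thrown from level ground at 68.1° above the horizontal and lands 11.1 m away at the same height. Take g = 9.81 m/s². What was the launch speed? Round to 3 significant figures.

On level ground, R = v₀² sin(2θ) / g, so v₀ = √(R g / sin 2θ).
sin(2 × 68.1°) = 0.6921.
v₀ = √(11.1 × 9.81 / 0.6921) = √157.3 = 12.5 m/s.

12.5 m/s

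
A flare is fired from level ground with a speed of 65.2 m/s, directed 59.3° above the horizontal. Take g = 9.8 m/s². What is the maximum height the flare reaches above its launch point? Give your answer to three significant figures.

160 m

Vertical component of launch velocity: v_y = 65.2 sin 59.3° = 56.06 m/s.
At the highest point the vertical velocity is zero, so v_y² = 2 g h_max.
h_max = (56.06)² / (2 × 9.8) = 3143 / 19.60 = 160 m.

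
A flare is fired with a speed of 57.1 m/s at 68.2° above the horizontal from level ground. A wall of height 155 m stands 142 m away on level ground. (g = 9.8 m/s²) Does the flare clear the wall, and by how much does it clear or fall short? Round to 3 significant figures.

No — it falls 19.7 m short of clearing the wall.

v_x = 57.1 cos 68.2° = 21.21 m/s; v_y0 = 57.1 sin 68.2° = 53.02 m/s.
Time to reach the wall: t = 142 / 21.21 = 6.695 s.
Height at that point: y = 53.02×6.695 − 4.900×6.695² = 135.3 m.
That is 155 − 135.3 = 19.7 m below the top of the wall, so the flare does not clear it.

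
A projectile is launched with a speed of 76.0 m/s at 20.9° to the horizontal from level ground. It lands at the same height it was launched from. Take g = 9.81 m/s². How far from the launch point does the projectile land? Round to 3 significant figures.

Components: v_x = 76.0 cos 20.9° = 71.00 m/s, v_y = 76.0 sin 20.9° = 27.11 m/s.
Time of flight (same landing height): t = 2 v_y / g = 2 × 27.11 / 9.81 = 5.527 s.
Range: R = v_x · t = 71.00 × 5.527 = 392 m.

392 m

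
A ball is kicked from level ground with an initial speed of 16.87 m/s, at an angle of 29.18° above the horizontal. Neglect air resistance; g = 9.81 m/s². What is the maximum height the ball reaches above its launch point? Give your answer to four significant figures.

3.448 m

Vertical component of launch velocity: v_y = 16.87 sin 29.18° = 8.2251 m/s.
At the highest point the vertical velocity is zero, so v_y² = 2 g h_max.
h_max = (8.2251)² / (2 × 9.81) = 67.652 / 19.62 = 3.448 m.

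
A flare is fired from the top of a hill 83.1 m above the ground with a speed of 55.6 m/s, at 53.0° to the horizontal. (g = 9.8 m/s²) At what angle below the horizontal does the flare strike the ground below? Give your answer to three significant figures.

60.9°

v_x = 55.6 cos 53.0° = 33.46 m/s.
At impact |v_y| = √(v_y0² + 2 g h) = √(44.40² + 2×9.8×83.1) = 60.00 m/s.
Angle below horizontal = arctan(|v_y| / v_x) = arctan(60.00 / 33.46) = 60.9°.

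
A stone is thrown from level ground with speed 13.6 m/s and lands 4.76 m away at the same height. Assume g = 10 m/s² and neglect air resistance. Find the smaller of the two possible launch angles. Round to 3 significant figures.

Level-ground range: R = v₀² sin(2θ)/g ⇒ sin 2θ = R g / v₀² = 4.76×10/13.6² = 0.2574.
2θ = arcsin(0.2574) = 14.92° or 180° − 14.92° = 165.08°.
So θ = 7.46° or θ = 82.5°.

7.46°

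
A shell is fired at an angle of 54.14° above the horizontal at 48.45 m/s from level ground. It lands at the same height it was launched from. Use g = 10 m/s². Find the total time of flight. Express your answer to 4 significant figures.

7.853 s

Vertical component: v_y = 48.45 sin 54.14° = 39.266 m/s.
For a projectile landing at launch height, time of flight is t = 2 v_y / g = 2 × 39.266 / 10 = 7.853 s.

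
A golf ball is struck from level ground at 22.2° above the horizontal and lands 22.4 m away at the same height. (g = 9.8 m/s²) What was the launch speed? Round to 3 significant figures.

On level ground, R = v₀² sin(2θ) / g, so v₀ = √(R g / sin 2θ).
sin(2 × 22.2°) = 0.6997.
v₀ = √(22.4 × 9.8 / 0.6997) = √313.7 = 17.7 m/s.

17.7 m/s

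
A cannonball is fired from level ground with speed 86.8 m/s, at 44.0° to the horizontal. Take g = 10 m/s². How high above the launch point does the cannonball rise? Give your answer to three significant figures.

182 m

Vertical component of launch velocity: v_y = 86.8 sin 44.0° = 60.30 m/s.
At the highest point the vertical velocity is zero, so v_y² = 2 g h_max.
h_max = (60.30)² / (2 × 10) = 3636 / 20.00 = 182 m.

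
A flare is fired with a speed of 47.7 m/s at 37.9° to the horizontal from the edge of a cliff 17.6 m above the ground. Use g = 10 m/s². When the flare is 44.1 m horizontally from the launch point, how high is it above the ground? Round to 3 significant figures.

v_x = 47.7 cos 37.9° = 37.64 m/s, v_y0 = 47.7 sin 37.9° = 29.30 m/s.
Time to reach x = 44.1 m: t = x / v_x = 44.1 / 37.64 = 1.172 s.
y = 17.6 + v_y0 t − ½ g t² = 17.6 + 29.30×1.172 − 5.000×1.172² = 45.1 m.

45.1 m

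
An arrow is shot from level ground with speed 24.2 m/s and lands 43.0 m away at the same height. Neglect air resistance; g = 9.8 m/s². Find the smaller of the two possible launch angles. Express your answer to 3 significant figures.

Level-ground range: R = v₀² sin(2θ)/g ⇒ sin 2θ = R g / v₀² = 43.0×9.8/24.2² = 0.7196.
2θ = arcsin(0.7196) = 46.02° or 180° − 46.02° = 133.98°.
So θ = 23.0° or θ = 67.0°.

23.0°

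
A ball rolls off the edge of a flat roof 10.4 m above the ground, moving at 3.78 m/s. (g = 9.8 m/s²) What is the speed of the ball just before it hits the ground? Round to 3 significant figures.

14.8 m/s

Fall time: t = √(2 × 10.4 / 9.8) = 1.457 s.
At impact: v_x = 3.78 m/s (unchanged), v_y = g t = 9.8 × 1.457 = 14.28 m/s.
Speed = √(v_x² + v_y²) = √(14.29 + 203.9) = 14.8 m/s.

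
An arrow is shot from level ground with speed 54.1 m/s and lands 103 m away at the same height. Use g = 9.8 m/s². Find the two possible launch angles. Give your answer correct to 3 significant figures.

10.1° and 79.9°

Level-ground range: R = v₀² sin(2θ)/g ⇒ sin 2θ = R g / v₀² = 103×9.8/54.1² = 0.3449.
2θ = arcsin(0.3449) = 20.18° or 180° − 20.18° = 159.82°.
So θ = 10.1° or θ = 79.9°.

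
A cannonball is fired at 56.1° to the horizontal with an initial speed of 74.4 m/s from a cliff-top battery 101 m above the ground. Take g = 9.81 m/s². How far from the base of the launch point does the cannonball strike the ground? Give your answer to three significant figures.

Components: v_x = 74.4 cos 56.1° = 41.50 m/s, v_y = 74.4 sin 56.1° = 61.75 m/s.
Vertical: 0 = 101 + 61.75 t − ½(9.81) t² ⇒ 4.905 t² − 61.75 t − 101 = 0.
t = [61.75 + √(3813 + 1982)] / 9.810 = 14.05 s.
Horizontal: R = v_x · t = 41.50 × 14.05 = 583 m.

583 m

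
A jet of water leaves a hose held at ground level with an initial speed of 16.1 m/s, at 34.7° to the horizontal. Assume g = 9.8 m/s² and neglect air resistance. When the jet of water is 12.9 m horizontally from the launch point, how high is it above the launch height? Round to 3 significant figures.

v_x = 16.1 cos 34.7° = 13.24 m/s, v_y0 = 16.1 sin 34.7° = 9.165 m/s.
Time to reach x = 12.9 m: t = x / v_x = 12.9 / 13.24 = 0.9743 s.
y = v_y0 t − ½ g t² = 9.165×0.9743 − 4.900×0.9743² = 4.28 m.

4.28 m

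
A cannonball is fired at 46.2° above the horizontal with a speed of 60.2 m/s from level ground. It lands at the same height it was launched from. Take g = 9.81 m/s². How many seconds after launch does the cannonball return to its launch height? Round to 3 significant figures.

8.86 s

Vertical component: v_y = 60.2 sin 46.2° = 43.45 m/s.
For a projectile landing at launch height, time of flight is t = 2 v_y / g = 2 × 43.45 / 9.81 = 8.86 s.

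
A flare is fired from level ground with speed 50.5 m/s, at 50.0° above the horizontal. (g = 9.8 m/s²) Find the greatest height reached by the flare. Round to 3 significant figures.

76.4 m

Vertical component of launch velocity: v_y = 50.5 sin 50.0° = 38.69 m/s.
At the highest point the vertical velocity is zero, so v_y² = 2 g h_max.
h_max = (38.69)² / (2 × 9.8) = 1497 / 19.60 = 76.4 m.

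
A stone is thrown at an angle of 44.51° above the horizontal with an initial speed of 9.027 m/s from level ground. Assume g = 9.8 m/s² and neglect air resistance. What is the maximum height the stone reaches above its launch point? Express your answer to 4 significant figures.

Vertical component of launch velocity: v_y = 9.027 sin 44.51° = 6.3282 m/s.
At the highest point the vertical velocity is zero, so v_y² = 2 g h_max.
h_max = (6.3282)² / (2 × 9.8) = 40.046 / 19.60 = 2.043 m.

2.043 m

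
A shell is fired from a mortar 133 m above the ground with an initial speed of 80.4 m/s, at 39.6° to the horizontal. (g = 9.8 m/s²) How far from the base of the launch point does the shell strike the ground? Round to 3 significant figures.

Components: v_x = 80.4 cos 39.6° = 61.95 m/s, v_y = 80.4 sin 39.6° = 51.25 m/s.
Vertical: 0 = 133 + 51.25 t − ½(9.8) t² ⇒ 4.900 t² − 51.25 t − 133 = 0.
t = [51.25 + √(2627 + 2607)] / 9.800 = 12.61 s.
Horizontal: R = v_x · t = 61.95 × 12.61 = 781 m.

781 m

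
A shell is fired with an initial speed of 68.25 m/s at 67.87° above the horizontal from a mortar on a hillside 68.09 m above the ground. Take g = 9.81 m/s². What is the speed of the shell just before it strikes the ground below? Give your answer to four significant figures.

v_x = 68.25 cos 67.87° = 25.710 m/s is unchanged throughout.
For the vertical component, v_y² = v_y0² + 2 g h = (63.222)² + 2×9.81×68.09 = 5332.9, so |v_y| = 73.027 m/s.
Impact speed = √(v_x² + v_y²) = √(661.00 + 5332.9) = 77.42 m/s.

77.42 m/s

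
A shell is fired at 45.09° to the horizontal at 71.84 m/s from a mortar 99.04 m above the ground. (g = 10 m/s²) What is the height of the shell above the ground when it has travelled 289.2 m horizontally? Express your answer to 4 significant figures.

226.6 m

v_x = 71.84 cos 45.09° = 50.719 m/s, v_y0 = 71.84 sin 45.09° = 50.878 m/s.
Time to reach x = 289.2 m: t = x / v_x = 289.2 / 50.719 = 5.7020 s.
y = 99.04 + v_y0 t − ½ g t² = 99.04 + 50.878×5.7020 − 5.000×5.7020² = 226.6 m.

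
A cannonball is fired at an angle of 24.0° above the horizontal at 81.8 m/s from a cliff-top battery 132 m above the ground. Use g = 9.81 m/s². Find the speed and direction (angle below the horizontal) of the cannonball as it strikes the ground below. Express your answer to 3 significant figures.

96.3 m/s at 39.1° below the horizontal

v_x = 81.8 cos 24.0° = 74.73 m/s (constant).
|v_y| at impact = √((33.27)² + 2×9.81×132) = 60.80 m/s.
Speed = √(74.73² + 60.80²) = 96.3 m/s; angle = arctan(60.80/74.73) = 39.1° below horizontal.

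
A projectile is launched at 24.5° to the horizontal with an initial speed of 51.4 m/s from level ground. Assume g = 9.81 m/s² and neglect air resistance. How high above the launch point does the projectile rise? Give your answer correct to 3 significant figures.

23.2 m

Vertical component of launch velocity: v_y = 51.4 sin 24.5° = 21.32 m/s.
At the highest point the vertical velocity is zero, so v_y² = 2 g h_max.
h_max = (21.32)² / (2 × 9.81) = 454.5 / 19.62 = 23.2 m.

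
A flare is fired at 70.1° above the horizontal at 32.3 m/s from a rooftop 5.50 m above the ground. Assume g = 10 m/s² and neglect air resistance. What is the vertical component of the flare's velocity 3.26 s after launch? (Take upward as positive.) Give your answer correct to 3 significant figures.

-2.23 m/s

Initial vertical component: v_y0 = 32.3 sin 70.1° = 30.37 m/s.
v_y(t) = v_y0 − g t = 30.37 − 10 × 3.26 = -2.23 m/s.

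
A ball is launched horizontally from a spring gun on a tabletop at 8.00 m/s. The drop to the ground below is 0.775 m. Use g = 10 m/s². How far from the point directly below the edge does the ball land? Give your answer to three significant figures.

Initial vertical velocity is zero, so the fall time comes from h = ½ g t²: t = √(2 × 0.775 / 10) = 0.3937 s.
Horizontal motion is uniform at 8.00 m/s, so x = 8.00 × 0.3937 = 3.15 m.

3.15 m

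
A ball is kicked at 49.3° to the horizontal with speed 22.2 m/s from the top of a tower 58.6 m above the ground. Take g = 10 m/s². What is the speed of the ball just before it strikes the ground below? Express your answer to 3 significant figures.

40.8 m/s

v_x = 22.2 cos 49.3° = 14.48 m/s is unchanged throughout.
For the vertical component, v_y² = v_y0² + 2 g h = (16.83)² + 2×10×58.6 = 1455, so |v_y| = 38.14 m/s.
Impact speed = √(v_x² + v_y²) = √(209.7 + 1455) = 40.8 m/s.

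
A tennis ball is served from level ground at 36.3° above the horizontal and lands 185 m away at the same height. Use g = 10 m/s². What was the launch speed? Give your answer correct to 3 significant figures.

44.0 m/s

On level ground, R = v₀² sin(2θ) / g, so v₀ = √(R g / sin 2θ).
sin(2 × 36.3°) = 0.9542.
v₀ = √(185 × 10 / 0.9542) = √1939 = 44.0 m/s.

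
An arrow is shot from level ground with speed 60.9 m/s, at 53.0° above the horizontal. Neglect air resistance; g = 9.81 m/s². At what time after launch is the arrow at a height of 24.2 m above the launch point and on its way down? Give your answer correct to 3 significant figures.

v_y0 = 60.9 sin 53.0° = 48.64 m/s.
Set y = v_y0 t − ½ g t² = 24.2: 4.905 t² − 48.64 t + 24.2 = 0.
t = [48.64 ± √(2366 − 474.8)] / 9.81 = (48.64 ± 43.49) / 9.81, giving t = 0.525 s or t = 9.39 s.
On the way down corresponds to the larger root: t = 9.39 s.

9.39 s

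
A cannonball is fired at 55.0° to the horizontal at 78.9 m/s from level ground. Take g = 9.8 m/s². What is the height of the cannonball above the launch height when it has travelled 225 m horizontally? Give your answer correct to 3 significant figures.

200 m

v_x = 78.9 cos 55.0° = 45.26 m/s, v_y0 = 78.9 sin 55.0° = 64.63 m/s.
Time to reach x = 225 m: t = x / v_x = 225 / 45.26 = 4.971 s.
y = v_y0 t − ½ g t² = 64.63×4.971 − 4.900×4.971² = 200 m.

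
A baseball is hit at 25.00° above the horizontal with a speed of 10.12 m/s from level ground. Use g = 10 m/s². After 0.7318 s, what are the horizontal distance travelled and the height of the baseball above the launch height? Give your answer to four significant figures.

x = 6.712 m, y = 0.4522 m

v_x = 10.12 cos 25.00° = 9.1718 m/s; v_y0 = 10.12 sin 25.00° = 4.2769 m/s.
x = v_x t = 9.1718 × 0.7318 = 6.712 m.
y = v_y0 t − ½ g t² = 4.2769×0.7318 − 5.000×0.7318² = 0.4522 m.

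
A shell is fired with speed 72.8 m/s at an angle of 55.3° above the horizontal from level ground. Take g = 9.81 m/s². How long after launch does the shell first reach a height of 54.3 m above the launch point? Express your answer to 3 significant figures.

v_y0 = 72.8 sin 55.3° = 59.85 m/s.
Set y = v_y0 t − ½ g t² = 54.3: 4.905 t² − 59.85 t + 54.3 = 0.
t = [59.85 ± √(3582 − 1065)] / 9.81 = (59.85 ± 50.17) / 9.81, giving t = 0.987 s or t = 11.2 s.
The shell is on the way up at the first time, so t = 0.987 s.

0.987 s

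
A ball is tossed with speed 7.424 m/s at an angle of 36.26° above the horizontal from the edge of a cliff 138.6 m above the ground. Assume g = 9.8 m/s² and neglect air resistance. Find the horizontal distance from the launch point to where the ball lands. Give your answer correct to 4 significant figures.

34.63 m

Components: v_x = 7.424 cos 36.26° = 5.9863 m/s, v_y = 7.424 sin 36.26° = 4.3909 m/s.
Vertical: 0 = 138.6 + 4.3909 t − ½(9.8) t² ⇒ 4.900 t² − 4.3909 t − 138.6 = 0.
t = [4.3909 + √(19.280 + 2716.6)] / 9.800 = 5.7854 s.
Horizontal: R = v_x · t = 5.9863 × 5.7854 = 34.63 m.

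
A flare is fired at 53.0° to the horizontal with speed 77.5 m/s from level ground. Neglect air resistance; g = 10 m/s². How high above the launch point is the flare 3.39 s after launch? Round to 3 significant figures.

v_y0 = 77.5 sin 53.0° = 61.89 m/s.
y(t) = v_y0 t − ½ g t² = 61.89×3.39 − 5.000×3.39² = 152 m.

152 m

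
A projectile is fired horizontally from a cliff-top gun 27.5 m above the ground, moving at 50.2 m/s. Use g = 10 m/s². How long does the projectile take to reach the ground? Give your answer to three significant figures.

2.35 s

The horizontal speed doesn't affect the fall. With v_y0 = 0, h = ½ g t².
t = √(2 × 27.5 / 10) = √5.500 = 2.35 s.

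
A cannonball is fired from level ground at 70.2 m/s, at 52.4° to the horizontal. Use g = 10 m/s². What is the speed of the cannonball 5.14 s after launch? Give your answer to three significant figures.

v_x = 70.2 cos 52.4° = 42.83 m/s (constant).
v_y(t) = 70.2 sin 52.4° − g t = 55.62 − 10 × 5.14 = 4.220 m/s.
Speed = √(v_x² + v_y²) = √(1834 + 17.81) = 43.0 m/s.

43.0 m/s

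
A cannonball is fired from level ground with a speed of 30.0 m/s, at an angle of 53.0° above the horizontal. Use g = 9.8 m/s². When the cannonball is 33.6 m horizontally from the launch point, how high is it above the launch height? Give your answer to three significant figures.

v_x = 30.0 cos 53.0° = 18.05 m/s, v_y0 = 30.0 sin 53.0° = 23.96 m/s.
Time to reach x = 33.6 m: t = x / v_x = 33.6 / 18.05 = 1.861 s.
y = v_y0 t − ½ g t² = 23.96×1.861 − 4.900×1.861² = 27.6 m.

27.6 m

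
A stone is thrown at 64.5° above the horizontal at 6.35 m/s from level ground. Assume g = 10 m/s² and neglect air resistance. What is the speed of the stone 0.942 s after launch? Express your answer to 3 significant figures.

v_x = 6.35 cos 64.5° = 2.734 m/s (constant).
v_y(t) = 6.35 sin 64.5° − g t = 5.731 − 10 × 0.942 = -3.689 m/s.
Speed = √(v_x² + v_y²) = √(7.475 + 13.61) = 4.59 m/s.

4.59 m/s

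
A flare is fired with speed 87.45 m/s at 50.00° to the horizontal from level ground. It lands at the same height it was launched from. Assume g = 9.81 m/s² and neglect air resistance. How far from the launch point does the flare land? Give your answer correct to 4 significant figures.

767.7 m

For level ground, R = v₀² sin(2θ) / g.
sin(2 × 50.00°) = sin 100.00° = 0.9848.
R = (87.45)² × 0.9848 / 9.81 = 767.7 m.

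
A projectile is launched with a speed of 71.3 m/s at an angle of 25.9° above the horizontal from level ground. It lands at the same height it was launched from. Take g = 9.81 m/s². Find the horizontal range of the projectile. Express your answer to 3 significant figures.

407 m

For level ground, R = v₀² sin(2θ) / g.
sin(2 × 25.9°) = sin 51.80° = 0.7859.
R = (71.3)² × 0.7859 / 9.81 = 407 m.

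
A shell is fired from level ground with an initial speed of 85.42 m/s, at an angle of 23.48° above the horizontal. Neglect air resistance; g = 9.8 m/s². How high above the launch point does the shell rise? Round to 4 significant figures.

59.10 m

Vertical component of launch velocity: v_y = 85.42 sin 23.48° = 34.034 m/s.
At the highest point the vertical velocity is zero, so v_y² = 2 g h_max.
h_max = (34.034)² / (2 × 9.8) = 1158.3 / 19.60 = 59.10 m.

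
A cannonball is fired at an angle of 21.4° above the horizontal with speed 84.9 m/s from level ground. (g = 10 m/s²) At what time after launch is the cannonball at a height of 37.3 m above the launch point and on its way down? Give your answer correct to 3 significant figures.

4.56 s

v_y0 = 84.9 sin 21.4° = 30.98 m/s.
Set y = v_y0 t − ½ g t² = 37.3: 5.000 t² − 30.98 t + 37.3 = 0.
t = [30.98 ± √(959.8 − 746.0)] / 10 = (30.98 ± 14.62) / 10, giving t = 1.64 s or t = 4.56 s.
On the way down corresponds to the larger root: t = 4.56 s.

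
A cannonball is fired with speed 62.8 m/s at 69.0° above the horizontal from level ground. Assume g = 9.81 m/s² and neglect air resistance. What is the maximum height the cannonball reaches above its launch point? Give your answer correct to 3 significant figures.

Vertical component of launch velocity: v_y = 62.8 sin 69.0° = 58.63 m/s.
At the highest point the vertical velocity is zero, so v_y² = 2 g h_max.
h_max = (58.63)² / (2 × 9.81) = 3437 / 19.62 = 175 m.

175 m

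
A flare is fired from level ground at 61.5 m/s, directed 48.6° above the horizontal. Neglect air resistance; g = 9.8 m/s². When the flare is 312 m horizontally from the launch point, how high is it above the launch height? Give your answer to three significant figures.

v_x = 61.5 cos 48.6° = 40.67 m/s, v_y0 = 61.5 sin 48.6° = 46.13 m/s.
Time to reach x = 312 m: t = x / v_x = 312 / 40.67 = 7.672 s.
y = v_y0 t − ½ g t² = 46.13×7.672 − 4.900×7.672² = 65.5 m.

65.5 m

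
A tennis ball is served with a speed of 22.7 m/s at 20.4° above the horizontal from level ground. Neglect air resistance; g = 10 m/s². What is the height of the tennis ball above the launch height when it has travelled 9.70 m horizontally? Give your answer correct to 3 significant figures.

2.57 m

v_x = 22.7 cos 20.4° = 21.28 m/s, v_y0 = 22.7 sin 20.4° = 7.913 m/s.
Time to reach x = 9.70 m: t = x / v_x = 9.70 / 21.28 = 0.4558 s.
y = v_y0 t − ½ g t² = 7.913×0.4558 − 5.000×0.4558² = 2.57 m.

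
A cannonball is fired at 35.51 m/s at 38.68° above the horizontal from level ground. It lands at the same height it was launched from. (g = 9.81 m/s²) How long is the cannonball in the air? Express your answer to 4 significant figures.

4.525 s

Vertical component: v_y = 35.51 sin 38.68° = 22.193 m/s.
For a projectile landing at launch height, time of flight is t = 2 v_y / g = 2 × 22.193 / 9.81 = 4.525 s.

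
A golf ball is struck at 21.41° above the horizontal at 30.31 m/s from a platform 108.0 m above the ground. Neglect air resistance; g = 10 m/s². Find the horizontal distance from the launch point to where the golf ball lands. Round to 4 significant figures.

Components: v_x = 30.31 cos 21.41° = 28.218 m/s, v_y = 30.31 sin 21.41° = 11.064 m/s.
Vertical: 0 = 108.0 + 11.064 t − ½(10) t² ⇒ 5.000 t² − 11.064 t − 108.0 = 0.
t = [11.064 + √(122.41 + 2160.0)] / 10.00 = 5.8839 s.
Horizontal: R = v_x · t = 28.218 × 5.8839 = 166.0 m.

166.0 m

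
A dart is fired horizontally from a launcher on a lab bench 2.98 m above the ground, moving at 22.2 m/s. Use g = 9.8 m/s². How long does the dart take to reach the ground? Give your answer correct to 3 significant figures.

0.780 s

The horizontal speed doesn't affect the fall. With v_y0 = 0, h = ½ g t².
t = √(2 × 2.98 / 9.8) = √0.6082 = 0.780 s.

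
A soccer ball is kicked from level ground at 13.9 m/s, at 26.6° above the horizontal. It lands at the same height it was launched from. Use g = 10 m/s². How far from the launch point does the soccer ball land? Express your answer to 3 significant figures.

15.5 m

Components: v_x = 13.9 cos 26.6° = 12.43 m/s, v_y = 13.9 sin 26.6° = 6.224 m/s.
Time of flight (same landing height): t = 2 v_y / g = 2 × 6.224 / 10 = 1.245 s.
Range: R = v_x · t = 12.43 × 1.245 = 15.5 m.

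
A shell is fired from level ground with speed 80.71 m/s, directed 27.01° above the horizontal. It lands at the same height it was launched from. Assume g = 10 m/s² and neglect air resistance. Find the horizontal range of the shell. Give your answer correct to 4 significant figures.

527.1 m

Components: v_x = 80.71 cos 27.01° = 71.907 m/s, v_y = 80.71 sin 27.01° = 36.654 m/s.
Time of flight (same landing height): t = 2 v_y / g = 2 × 36.654 / 10 = 7.3308 s.
Range: R = v_x · t = 71.907 × 7.3308 = 527.1 m.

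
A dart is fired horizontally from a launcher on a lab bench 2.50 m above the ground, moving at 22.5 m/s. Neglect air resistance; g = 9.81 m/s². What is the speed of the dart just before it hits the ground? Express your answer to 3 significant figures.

23.6 m/s

Fall time: t = √(2 × 2.50 / 9.81) = 0.7139 s.
At impact: v_x = 22.5 m/s (unchanged), v_y = g t = 9.81 × 0.7139 = 7.003 m/s.
Speed = √(v_x² + v_y²) = √(506.2 + 49.04) = 23.6 m/s.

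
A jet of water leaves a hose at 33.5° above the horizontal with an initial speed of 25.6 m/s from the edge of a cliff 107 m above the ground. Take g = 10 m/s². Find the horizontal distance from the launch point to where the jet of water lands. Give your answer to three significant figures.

133 m

Components: v_x = 25.6 cos 33.5° = 21.35 m/s, v_y = 25.6 sin 33.5° = 14.13 m/s.
Vertical: 0 = 107 + 14.13 t − ½(10) t² ⇒ 5.000 t² − 14.13 t − 107 = 0.
t = [14.13 + √(199.7 + 2140)] / 10.00 = 6.250 s.
Horizontal: R = v_x · t = 21.35 × 6.250 = 133 m.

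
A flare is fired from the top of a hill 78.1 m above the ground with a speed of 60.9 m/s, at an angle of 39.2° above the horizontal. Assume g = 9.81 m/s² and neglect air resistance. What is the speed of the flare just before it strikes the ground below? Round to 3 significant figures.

v_x = 60.9 cos 39.2° = 47.19 m/s is unchanged throughout.
For the vertical component, v_y² = v_y0² + 2 g h = (38.49)² + 2×9.81×78.1 = 3014, so |v_y| = 54.90 m/s.
Impact speed = √(v_x² + v_y²) = √(2227 + 3014) = 72.4 m/s.

72.4 m/s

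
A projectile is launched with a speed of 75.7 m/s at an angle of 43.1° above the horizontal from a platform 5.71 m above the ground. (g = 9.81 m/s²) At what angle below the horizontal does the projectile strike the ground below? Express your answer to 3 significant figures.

43.7°

v_x = 75.7 cos 43.1° = 55.27 m/s.
At impact |v_y| = √(v_y0² + 2 g h) = √(51.72² + 2×9.81×5.71) = 52.79 m/s.
Angle below horizontal = arctan(|v_y| / v_x) = arctan(52.79 / 55.27) = 43.7°.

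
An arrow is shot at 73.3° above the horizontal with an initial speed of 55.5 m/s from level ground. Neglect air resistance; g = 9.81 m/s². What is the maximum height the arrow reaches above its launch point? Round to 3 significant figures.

144 m

Vertical component of launch velocity: v_y = 55.5 sin 73.3° = 53.16 m/s.
At the highest point the vertical velocity is zero, so v_y² = 2 g h_max.
h_max = (53.16)² / (2 × 9.81) = 2826 / 19.62 = 144 m.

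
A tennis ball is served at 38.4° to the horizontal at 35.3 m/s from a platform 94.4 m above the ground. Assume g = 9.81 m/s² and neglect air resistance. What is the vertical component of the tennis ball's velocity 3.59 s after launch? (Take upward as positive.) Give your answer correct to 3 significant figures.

-13.3 m/s

Initial vertical component: v_y0 = 35.3 sin 38.4° = 21.93 m/s.
v_y(t) = v_y0 − g t = 21.93 − 9.81 × 3.59 = -13.3 m/s.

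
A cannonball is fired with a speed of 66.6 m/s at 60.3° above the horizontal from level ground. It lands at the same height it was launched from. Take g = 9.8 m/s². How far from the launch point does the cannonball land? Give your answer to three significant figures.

390 m

Components: v_x = 66.6 cos 60.3° = 33.00 m/s, v_y = 66.6 sin 60.3° = 57.85 m/s.
Time of flight (same landing height): t = 2 v_y / g = 2 × 57.85 / 9.8 = 11.81 s.
Range: R = v_x · t = 33.00 × 11.81 = 390 m.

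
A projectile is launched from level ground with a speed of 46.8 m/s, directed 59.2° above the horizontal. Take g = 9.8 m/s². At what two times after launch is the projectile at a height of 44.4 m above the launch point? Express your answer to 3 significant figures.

v_y0 = 46.8 sin 59.2° = 40.20 m/s.
Set y = v_y0 t − ½ g t² = 44.4: 4.900 t² − 40.20 t + 44.4 = 0.
t = [40.20 ± √(1616 − 870.2)] / 9.8 = (40.20 ± 27.31) / 9.8, giving t = 1.32 s or t = 6.89 s.
So the projectile is at 44.4 m at t = 1.32 s (rising) and t = 6.89 s (falling).

1.32 s and 6.89 s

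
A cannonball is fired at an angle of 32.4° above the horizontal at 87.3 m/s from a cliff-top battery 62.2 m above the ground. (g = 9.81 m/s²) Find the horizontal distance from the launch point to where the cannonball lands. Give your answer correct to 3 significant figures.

Components: v_x = 87.3 cos 32.4° = 73.71 m/s, v_y = 87.3 sin 32.4° = 46.78 m/s.
Vertical: 0 = 62.2 + 46.78 t − ½(9.81) t² ⇒ 4.905 t² − 46.78 t − 62.2 = 0.
t = [46.78 + √(2188 + 1220)] / 9.810 = 10.72 s.
Horizontal: R = v_x · t = 73.71 × 10.72 = 790 m.

790 m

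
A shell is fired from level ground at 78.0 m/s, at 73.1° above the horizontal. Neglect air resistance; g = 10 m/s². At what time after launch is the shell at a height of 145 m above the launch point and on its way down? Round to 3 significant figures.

v_y0 = 78.0 sin 73.1° = 74.63 m/s.
Set y = v_y0 t − ½ g t² = 145: 5.000 t² − 74.63 t + 145 = 0.
t = [74.63 ± √(5570 − 2900)] / 10 = (74.63 ± 51.67) / 10, giving t = 2.30 s or t = 12.6 s.
On the way down corresponds to the larger root: t = 12.6 s.

12.6 s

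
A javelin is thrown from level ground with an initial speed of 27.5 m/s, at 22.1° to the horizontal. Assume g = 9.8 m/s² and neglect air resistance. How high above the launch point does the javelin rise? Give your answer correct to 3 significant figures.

5.46 m

Vertical component of launch velocity: v_y = 27.5 sin 22.1° = 10.35 m/s.
At the highest point the vertical velocity is zero, so v_y² = 2 g h_max.
h_max = (10.35)² / (2 × 9.8) = 107.1 / 19.60 = 5.46 m.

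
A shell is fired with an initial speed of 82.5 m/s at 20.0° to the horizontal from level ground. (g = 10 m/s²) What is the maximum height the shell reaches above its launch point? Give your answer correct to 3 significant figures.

39.8 m

Vertical component of launch velocity: v_y = 82.5 sin 20.0° = 28.22 m/s.
At the highest point the vertical velocity is zero, so v_y² = 2 g h_max.
h_max = (28.22)² / (2 × 10) = 796.4 / 20.00 = 39.8 m.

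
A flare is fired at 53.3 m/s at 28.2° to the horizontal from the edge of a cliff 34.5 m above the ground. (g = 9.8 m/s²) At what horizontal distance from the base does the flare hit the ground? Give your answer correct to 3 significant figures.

294 m

Components: v_x = 53.3 cos 28.2° = 46.97 m/s, v_y = 53.3 sin 28.2° = 25.19 m/s.
Vertical: 0 = 34.5 + 25.19 t − ½(9.8) t² ⇒ 4.900 t² − 25.19 t − 34.5 = 0.
t = [25.19 + √(634.5 + 676.2)] / 9.800 = 6.265 s.
Horizontal: R = v_x · t = 46.97 × 6.265 = 294 m.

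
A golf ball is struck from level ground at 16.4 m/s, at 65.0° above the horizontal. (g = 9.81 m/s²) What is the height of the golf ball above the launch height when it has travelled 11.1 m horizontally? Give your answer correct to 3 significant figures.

11.2 m

v_x = 16.4 cos 65.0° = 6.931 m/s, v_y0 = 16.4 sin 65.0° = 14.86 m/s.
Time to reach x = 11.1 m: t = x / v_x = 11.1 / 6.931 = 1.602 s.
y = v_y0 t − ½ g t² = 14.86×1.602 − 4.905×1.602² = 11.2 m.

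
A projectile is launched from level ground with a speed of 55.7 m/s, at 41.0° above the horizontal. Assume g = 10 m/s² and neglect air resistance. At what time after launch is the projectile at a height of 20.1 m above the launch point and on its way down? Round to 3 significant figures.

v_y0 = 55.7 sin 41.0° = 36.54 m/s.
Set y = v_y0 t − ½ g t² = 20.1: 5.000 t² − 36.54 t + 20.1 = 0.
t = [36.54 ± √(1335 − 402.0)] / 10 = (36.54 ± 30.55) / 10, giving t = 0.599 s or t = 6.71 s.
On the way down corresponds to the larger root: t = 6.71 s.

6.71 s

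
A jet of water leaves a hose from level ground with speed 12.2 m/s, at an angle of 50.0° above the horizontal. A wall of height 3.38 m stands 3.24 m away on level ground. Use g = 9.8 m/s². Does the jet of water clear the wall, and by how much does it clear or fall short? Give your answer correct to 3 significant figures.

No — it falls 0.355 m short of clearing the wall.

v_x = 12.2 cos 50.0° = 7.842 m/s; v_y0 = 12.2 sin 50.0° = 9.346 m/s.
Time to reach the wall: t = 3.24 / 7.842 = 0.4132 s.
Height at that point: y = 9.346×0.4132 − 4.900×0.4132² = 3.025 m.
That is 3.38 − 3.025 = 0.355 m below the top of the wall, so the jet of water does not clear it.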